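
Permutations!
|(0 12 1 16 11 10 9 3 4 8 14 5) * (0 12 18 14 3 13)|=|(0 18 14 5 12 1 16 11 10 9 13)(3 4 8)|=33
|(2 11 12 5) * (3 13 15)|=|(2 11 12 5)(3 13 15)|=12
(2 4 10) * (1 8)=[0, 8, 4, 3, 10, 5, 6, 7, 1, 9, 2]=(1 8)(2 4 10)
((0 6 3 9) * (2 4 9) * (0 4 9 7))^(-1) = (0 7 4 9 2 3 6) = [7, 1, 3, 6, 9, 5, 0, 4, 8, 2]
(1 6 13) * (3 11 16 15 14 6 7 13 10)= (1 7 13)(3 11 16 15 14 6 10)= [0, 7, 2, 11, 4, 5, 10, 13, 8, 9, 3, 16, 12, 1, 6, 14, 15]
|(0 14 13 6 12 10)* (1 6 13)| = 6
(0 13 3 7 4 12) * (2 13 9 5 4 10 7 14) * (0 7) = (0 9 5 4 12 7 10)(2 13 3 14) = [9, 1, 13, 14, 12, 4, 6, 10, 8, 5, 0, 11, 7, 3, 2]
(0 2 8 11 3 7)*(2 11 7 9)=[11, 1, 8, 9, 4, 5, 6, 0, 7, 2, 10, 3]=(0 11 3 9 2 8 7)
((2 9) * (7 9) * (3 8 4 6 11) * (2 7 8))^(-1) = (2 3 11 6 4 8)(7 9) = [0, 1, 3, 11, 8, 5, 4, 9, 2, 7, 10, 6]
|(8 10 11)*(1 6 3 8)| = 6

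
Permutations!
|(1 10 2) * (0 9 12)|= 3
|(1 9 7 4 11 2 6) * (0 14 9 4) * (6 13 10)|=|(0 14 9 7)(1 4 11 2 13 10 6)|=28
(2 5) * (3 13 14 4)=(2 5)(3 13 14 4)=[0, 1, 5, 13, 3, 2, 6, 7, 8, 9, 10, 11, 12, 14, 4]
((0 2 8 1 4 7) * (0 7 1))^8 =(0 8 2) =[8, 1, 0, 3, 4, 5, 6, 7, 2]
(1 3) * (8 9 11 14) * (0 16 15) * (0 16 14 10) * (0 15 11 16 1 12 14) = [0, 3, 2, 12, 4, 5, 6, 7, 9, 16, 15, 10, 14, 13, 8, 1, 11] = (1 3 12 14 8 9 16 11 10 15)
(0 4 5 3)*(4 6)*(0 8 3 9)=[6, 1, 2, 8, 5, 9, 4, 7, 3, 0]=(0 6 4 5 9)(3 8)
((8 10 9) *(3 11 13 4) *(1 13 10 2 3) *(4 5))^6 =(1 5)(4 13) =[0, 5, 2, 3, 13, 1, 6, 7, 8, 9, 10, 11, 12, 4]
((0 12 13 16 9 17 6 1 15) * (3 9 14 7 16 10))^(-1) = [15, 6, 2, 10, 4, 5, 17, 14, 8, 3, 13, 11, 0, 12, 16, 1, 7, 9] = (0 15 1 6 17 9 3 10 13 12)(7 14 16)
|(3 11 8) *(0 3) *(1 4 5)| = |(0 3 11 8)(1 4 5)| = 12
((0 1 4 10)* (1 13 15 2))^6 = [10, 2, 15, 3, 1, 5, 6, 7, 8, 9, 4, 11, 12, 0, 14, 13] = (0 10 4 1 2 15 13)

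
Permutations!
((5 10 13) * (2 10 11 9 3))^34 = (2 3 9 11 5 13 10) = [0, 1, 3, 9, 4, 13, 6, 7, 8, 11, 2, 5, 12, 10]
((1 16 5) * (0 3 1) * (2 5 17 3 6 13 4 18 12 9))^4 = (0 18 5 4 2 13 9 6 12) = [18, 1, 13, 3, 2, 4, 12, 7, 8, 6, 10, 11, 0, 9, 14, 15, 16, 17, 5]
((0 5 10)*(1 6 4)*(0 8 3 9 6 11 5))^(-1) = (1 4 6 9 3 8 10 5 11) = [0, 4, 2, 8, 6, 11, 9, 7, 10, 3, 5, 1]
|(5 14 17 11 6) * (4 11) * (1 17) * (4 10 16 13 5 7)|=|(1 17 10 16 13 5 14)(4 11 6 7)|=28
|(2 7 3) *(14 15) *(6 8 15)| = 12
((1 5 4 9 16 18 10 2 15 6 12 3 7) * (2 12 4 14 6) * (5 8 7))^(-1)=(1 7 8)(2 15)(3 12 10 18 16 9 4 6 14 5)=[0, 7, 15, 12, 6, 3, 14, 8, 1, 4, 18, 11, 10, 13, 5, 2, 9, 17, 16]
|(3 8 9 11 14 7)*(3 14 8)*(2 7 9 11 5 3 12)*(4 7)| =8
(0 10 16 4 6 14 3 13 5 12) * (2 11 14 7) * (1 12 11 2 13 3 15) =(0 10 16 4 6 7 13 5 11 14 15 1 12) =[10, 12, 2, 3, 6, 11, 7, 13, 8, 9, 16, 14, 0, 5, 15, 1, 4]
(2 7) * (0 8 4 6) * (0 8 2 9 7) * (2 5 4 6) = [5, 1, 0, 3, 2, 4, 8, 9, 6, 7] = (0 5 4 2)(6 8)(7 9)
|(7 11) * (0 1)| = 2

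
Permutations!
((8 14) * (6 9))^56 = (14) = [0, 1, 2, 3, 4, 5, 6, 7, 8, 9, 10, 11, 12, 13, 14]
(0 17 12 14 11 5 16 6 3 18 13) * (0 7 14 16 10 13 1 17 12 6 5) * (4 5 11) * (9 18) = (0 12 16 11)(1 17 6 3 9 18)(4 5 10 13 7 14) = [12, 17, 2, 9, 5, 10, 3, 14, 8, 18, 13, 0, 16, 7, 4, 15, 11, 6, 1]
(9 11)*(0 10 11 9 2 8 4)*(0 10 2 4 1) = (0 2 8 1)(4 10 11) = [2, 0, 8, 3, 10, 5, 6, 7, 1, 9, 11, 4]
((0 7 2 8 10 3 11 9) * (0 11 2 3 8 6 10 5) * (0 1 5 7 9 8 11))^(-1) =(0 9)(1 5)(2 3 7 8 11 10 6) =[9, 5, 3, 7, 4, 1, 2, 8, 11, 0, 6, 10]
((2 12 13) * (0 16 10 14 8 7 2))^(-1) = (0 13 12 2 7 8 14 10 16) = [13, 1, 7, 3, 4, 5, 6, 8, 14, 9, 16, 11, 2, 12, 10, 15, 0]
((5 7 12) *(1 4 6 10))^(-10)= (1 6)(4 10)(5 12 7)= [0, 6, 2, 3, 10, 12, 1, 5, 8, 9, 4, 11, 7]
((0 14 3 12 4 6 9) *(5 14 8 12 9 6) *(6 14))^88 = (0 3 6 4 8 9 14 5 12) = [3, 1, 2, 6, 8, 12, 4, 7, 9, 14, 10, 11, 0, 13, 5]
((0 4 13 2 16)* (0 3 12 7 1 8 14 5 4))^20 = (1 12 16 13 5 8 7 3 2 4 14) = [0, 12, 4, 2, 14, 8, 6, 3, 7, 9, 10, 11, 16, 5, 1, 15, 13]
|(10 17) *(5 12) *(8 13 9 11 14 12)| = 14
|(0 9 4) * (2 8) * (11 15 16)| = |(0 9 4)(2 8)(11 15 16)| = 6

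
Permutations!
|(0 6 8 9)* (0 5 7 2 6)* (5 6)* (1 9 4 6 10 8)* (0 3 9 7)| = |(0 3 9 10 8 4 6 1 7 2 5)| = 11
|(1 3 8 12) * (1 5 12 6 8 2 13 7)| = |(1 3 2 13 7)(5 12)(6 8)| = 10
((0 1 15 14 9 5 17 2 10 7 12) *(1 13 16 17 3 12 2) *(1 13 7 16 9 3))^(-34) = (0 5 2 15 16 3 13)(1 10 14 17 12 9 7) = [5, 10, 15, 13, 4, 2, 6, 1, 8, 7, 14, 11, 9, 0, 17, 16, 3, 12]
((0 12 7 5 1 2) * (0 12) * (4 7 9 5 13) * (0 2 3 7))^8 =(0 13 3 5 12)(1 9 2 4 7) =[13, 9, 4, 5, 7, 12, 6, 1, 8, 2, 10, 11, 0, 3]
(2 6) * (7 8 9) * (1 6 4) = [0, 6, 4, 3, 1, 5, 2, 8, 9, 7] = (1 6 2 4)(7 8 9)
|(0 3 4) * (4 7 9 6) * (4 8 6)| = 10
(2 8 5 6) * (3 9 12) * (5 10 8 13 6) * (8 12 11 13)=[0, 1, 8, 9, 4, 5, 2, 7, 10, 11, 12, 13, 3, 6]=(2 8 10 12 3 9 11 13 6)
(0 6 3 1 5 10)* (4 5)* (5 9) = (0 6 3 1 4 9 5 10) = [6, 4, 2, 1, 9, 10, 3, 7, 8, 5, 0]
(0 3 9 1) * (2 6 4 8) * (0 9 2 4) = (0 3 2 6)(1 9)(4 8) = [3, 9, 6, 2, 8, 5, 0, 7, 4, 1]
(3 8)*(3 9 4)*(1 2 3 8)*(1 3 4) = (1 2 4 8 9) = [0, 2, 4, 3, 8, 5, 6, 7, 9, 1]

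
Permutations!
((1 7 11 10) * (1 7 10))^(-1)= (1 11 7 10)= [0, 11, 2, 3, 4, 5, 6, 10, 8, 9, 1, 7]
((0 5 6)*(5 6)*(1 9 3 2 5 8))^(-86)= (1 5 3)(2 9 8)= [0, 5, 9, 1, 4, 3, 6, 7, 2, 8]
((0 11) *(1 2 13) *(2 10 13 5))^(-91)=(0 11)(1 13 10)(2 5)=[11, 13, 5, 3, 4, 2, 6, 7, 8, 9, 1, 0, 12, 10]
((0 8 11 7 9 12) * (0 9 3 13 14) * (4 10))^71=(0 8 11 7 3 13 14)(4 10)(9 12)=[8, 1, 2, 13, 10, 5, 6, 3, 11, 12, 4, 7, 9, 14, 0]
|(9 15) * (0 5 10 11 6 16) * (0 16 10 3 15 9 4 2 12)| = 21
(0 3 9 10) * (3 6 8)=(0 6 8 3 9 10)=[6, 1, 2, 9, 4, 5, 8, 7, 3, 10, 0]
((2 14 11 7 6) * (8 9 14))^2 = (2 9 11 6 8 14 7) = [0, 1, 9, 3, 4, 5, 8, 2, 14, 11, 10, 6, 12, 13, 7]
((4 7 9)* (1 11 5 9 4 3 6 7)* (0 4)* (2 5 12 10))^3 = (0 11 2 3)(1 10 9 7)(4 12 5 6) = [11, 10, 3, 0, 12, 6, 4, 1, 8, 7, 9, 2, 5]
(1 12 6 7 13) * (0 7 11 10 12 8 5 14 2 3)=(0 7 13 1 8 5 14 2 3)(6 11 10 12)=[7, 8, 3, 0, 4, 14, 11, 13, 5, 9, 12, 10, 6, 1, 2]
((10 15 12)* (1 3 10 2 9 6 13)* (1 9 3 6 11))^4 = (1 11 9 13 6)(2 12 15 10 3) = [0, 11, 12, 2, 4, 5, 1, 7, 8, 13, 3, 9, 15, 6, 14, 10]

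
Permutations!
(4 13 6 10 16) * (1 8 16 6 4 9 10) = (1 8 16 9 10 6)(4 13) = [0, 8, 2, 3, 13, 5, 1, 7, 16, 10, 6, 11, 12, 4, 14, 15, 9]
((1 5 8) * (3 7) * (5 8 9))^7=[0, 8, 2, 7, 4, 9, 6, 3, 1, 5]=(1 8)(3 7)(5 9)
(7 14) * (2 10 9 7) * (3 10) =(2 3 10 9 7 14) =[0, 1, 3, 10, 4, 5, 6, 14, 8, 7, 9, 11, 12, 13, 2]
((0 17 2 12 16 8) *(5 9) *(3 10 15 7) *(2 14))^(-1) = (0 8 16 12 2 14 17)(3 7 15 10)(5 9) = [8, 1, 14, 7, 4, 9, 6, 15, 16, 5, 3, 11, 2, 13, 17, 10, 12, 0]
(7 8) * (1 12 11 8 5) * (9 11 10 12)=(1 9 11 8 7 5)(10 12)=[0, 9, 2, 3, 4, 1, 6, 5, 7, 11, 12, 8, 10]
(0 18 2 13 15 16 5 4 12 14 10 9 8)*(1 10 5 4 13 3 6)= [18, 10, 3, 6, 12, 13, 1, 7, 0, 8, 9, 11, 14, 15, 5, 16, 4, 17, 2]= (0 18 2 3 6 1 10 9 8)(4 12 14 5 13 15 16)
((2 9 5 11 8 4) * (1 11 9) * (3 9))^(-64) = (1 11 8 4 2)(3 5 9) = [0, 11, 1, 5, 2, 9, 6, 7, 4, 3, 10, 8]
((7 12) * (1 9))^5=(1 9)(7 12)=[0, 9, 2, 3, 4, 5, 6, 12, 8, 1, 10, 11, 7]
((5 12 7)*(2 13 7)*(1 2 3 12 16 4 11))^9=[0, 2, 13, 12, 11, 16, 6, 5, 8, 9, 10, 1, 3, 7, 14, 15, 4]=(1 2 13 7 5 16 4 11)(3 12)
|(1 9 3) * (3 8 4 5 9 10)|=|(1 10 3)(4 5 9 8)|=12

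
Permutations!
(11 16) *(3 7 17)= (3 7 17)(11 16)= [0, 1, 2, 7, 4, 5, 6, 17, 8, 9, 10, 16, 12, 13, 14, 15, 11, 3]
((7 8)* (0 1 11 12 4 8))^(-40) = [11, 12, 2, 3, 7, 5, 6, 1, 0, 9, 10, 4, 8] = (0 11 4 7 1 12 8)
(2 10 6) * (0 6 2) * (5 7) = (0 6)(2 10)(5 7) = [6, 1, 10, 3, 4, 7, 0, 5, 8, 9, 2]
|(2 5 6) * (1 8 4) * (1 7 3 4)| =|(1 8)(2 5 6)(3 4 7)| =6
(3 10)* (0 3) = [3, 1, 2, 10, 4, 5, 6, 7, 8, 9, 0] = (0 3 10)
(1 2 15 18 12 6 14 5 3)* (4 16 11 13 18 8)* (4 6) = (1 2 15 8 6 14 5 3)(4 16 11 13 18 12) = [0, 2, 15, 1, 16, 3, 14, 7, 6, 9, 10, 13, 4, 18, 5, 8, 11, 17, 12]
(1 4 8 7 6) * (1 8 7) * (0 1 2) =(0 1 4 7 6 8 2) =[1, 4, 0, 3, 7, 5, 8, 6, 2]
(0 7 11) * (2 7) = (0 2 7 11) = [2, 1, 7, 3, 4, 5, 6, 11, 8, 9, 10, 0]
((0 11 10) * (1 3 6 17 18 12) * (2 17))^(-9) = (1 18 2 3 12 17 6) = [0, 18, 3, 12, 4, 5, 1, 7, 8, 9, 10, 11, 17, 13, 14, 15, 16, 6, 2]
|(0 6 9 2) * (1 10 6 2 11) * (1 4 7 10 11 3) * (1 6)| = 30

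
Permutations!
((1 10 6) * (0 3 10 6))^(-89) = (0 3 10)(1 6) = [3, 6, 2, 10, 4, 5, 1, 7, 8, 9, 0]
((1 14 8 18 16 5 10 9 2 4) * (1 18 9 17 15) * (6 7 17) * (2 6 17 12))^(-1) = (1 15 17 10 5 16 18 4 2 12 7 6 9 8 14) = [0, 15, 12, 3, 2, 16, 9, 6, 14, 8, 5, 11, 7, 13, 1, 17, 18, 10, 4]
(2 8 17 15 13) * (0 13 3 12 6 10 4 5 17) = (0 13 2 8)(3 12 6 10 4 5 17 15) = [13, 1, 8, 12, 5, 17, 10, 7, 0, 9, 4, 11, 6, 2, 14, 3, 16, 15]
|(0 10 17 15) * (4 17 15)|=6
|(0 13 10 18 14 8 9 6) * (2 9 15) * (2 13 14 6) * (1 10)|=18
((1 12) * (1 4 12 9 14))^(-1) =[0, 14, 2, 3, 12, 5, 6, 7, 8, 1, 10, 11, 4, 13, 9] =(1 14 9)(4 12)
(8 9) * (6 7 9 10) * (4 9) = (4 9 8 10 6 7) = [0, 1, 2, 3, 9, 5, 7, 4, 10, 8, 6]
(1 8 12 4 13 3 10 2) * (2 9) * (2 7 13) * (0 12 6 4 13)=(0 12 13 3 10 9 7)(1 8 6 4 2)=[12, 8, 1, 10, 2, 5, 4, 0, 6, 7, 9, 11, 13, 3]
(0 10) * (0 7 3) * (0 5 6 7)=(0 10)(3 5 6 7)=[10, 1, 2, 5, 4, 6, 7, 3, 8, 9, 0]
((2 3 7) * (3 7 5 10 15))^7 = (2 7)(3 15 10 5) = [0, 1, 7, 15, 4, 3, 6, 2, 8, 9, 5, 11, 12, 13, 14, 10]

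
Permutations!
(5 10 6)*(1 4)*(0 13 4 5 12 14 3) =(0 13 4 1 5 10 6 12 14 3) =[13, 5, 2, 0, 1, 10, 12, 7, 8, 9, 6, 11, 14, 4, 3]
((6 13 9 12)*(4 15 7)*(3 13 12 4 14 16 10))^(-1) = (3 10 16 14 7 15 4 9 13)(6 12) = [0, 1, 2, 10, 9, 5, 12, 15, 8, 13, 16, 11, 6, 3, 7, 4, 14]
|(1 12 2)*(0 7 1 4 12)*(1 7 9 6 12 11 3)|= |(0 9 6 12 2 4 11 3 1)|= 9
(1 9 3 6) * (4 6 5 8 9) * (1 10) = (1 4 6 10)(3 5 8 9) = [0, 4, 2, 5, 6, 8, 10, 7, 9, 3, 1]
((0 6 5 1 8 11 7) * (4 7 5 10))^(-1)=(0 7 4 10 6)(1 5 11 8)=[7, 5, 2, 3, 10, 11, 0, 4, 1, 9, 6, 8]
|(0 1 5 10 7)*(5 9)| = 6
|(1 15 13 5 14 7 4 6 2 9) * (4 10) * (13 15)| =|(15)(1 13 5 14 7 10 4 6 2 9)| =10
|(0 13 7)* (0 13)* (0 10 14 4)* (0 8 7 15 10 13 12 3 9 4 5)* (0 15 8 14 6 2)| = 14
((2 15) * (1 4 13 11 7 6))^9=(1 11)(2 15)(4 7)(6 13)=[0, 11, 15, 3, 7, 5, 13, 4, 8, 9, 10, 1, 12, 6, 14, 2]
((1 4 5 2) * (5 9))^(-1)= [0, 2, 5, 3, 1, 9, 6, 7, 8, 4]= (1 2 5 9 4)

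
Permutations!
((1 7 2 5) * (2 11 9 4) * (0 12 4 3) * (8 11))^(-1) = [3, 5, 4, 9, 12, 2, 6, 1, 7, 11, 10, 8, 0] = (0 3 9 11 8 7 1 5 2 4 12)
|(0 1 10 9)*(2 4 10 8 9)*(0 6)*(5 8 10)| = 9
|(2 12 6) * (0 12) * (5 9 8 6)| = 7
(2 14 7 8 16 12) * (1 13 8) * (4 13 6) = (1 6 4 13 8 16 12 2 14 7) = [0, 6, 14, 3, 13, 5, 4, 1, 16, 9, 10, 11, 2, 8, 7, 15, 12]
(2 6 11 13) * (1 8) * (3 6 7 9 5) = [0, 8, 7, 6, 4, 3, 11, 9, 1, 5, 10, 13, 12, 2] = (1 8)(2 7 9 5 3 6 11 13)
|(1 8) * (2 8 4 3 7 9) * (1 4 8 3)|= |(1 8 4)(2 3 7 9)|= 12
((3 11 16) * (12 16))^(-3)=(3 11 12 16)=[0, 1, 2, 11, 4, 5, 6, 7, 8, 9, 10, 12, 16, 13, 14, 15, 3]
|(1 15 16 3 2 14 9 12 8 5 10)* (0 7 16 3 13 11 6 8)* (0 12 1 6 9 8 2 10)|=15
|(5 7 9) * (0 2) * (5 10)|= |(0 2)(5 7 9 10)|= 4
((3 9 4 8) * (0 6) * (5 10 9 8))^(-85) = (0 6)(3 8)(4 9 10 5) = [6, 1, 2, 8, 9, 4, 0, 7, 3, 10, 5]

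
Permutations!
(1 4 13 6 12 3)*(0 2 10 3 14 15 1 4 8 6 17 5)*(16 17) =(0 2 10 3 4 13 16 17 5)(1 8 6 12 14 15) =[2, 8, 10, 4, 13, 0, 12, 7, 6, 9, 3, 11, 14, 16, 15, 1, 17, 5]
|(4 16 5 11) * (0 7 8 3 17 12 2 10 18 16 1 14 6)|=16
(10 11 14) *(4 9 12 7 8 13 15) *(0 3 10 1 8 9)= (0 3 10 11 14 1 8 13 15 4)(7 9 12)= [3, 8, 2, 10, 0, 5, 6, 9, 13, 12, 11, 14, 7, 15, 1, 4]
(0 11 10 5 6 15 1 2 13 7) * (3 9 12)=(0 11 10 5 6 15 1 2 13 7)(3 9 12)=[11, 2, 13, 9, 4, 6, 15, 0, 8, 12, 5, 10, 3, 7, 14, 1]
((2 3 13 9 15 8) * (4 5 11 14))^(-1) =(2 8 15 9 13 3)(4 14 11 5) =[0, 1, 8, 2, 14, 4, 6, 7, 15, 13, 10, 5, 12, 3, 11, 9]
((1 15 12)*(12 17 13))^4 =(1 12 13 17 15) =[0, 12, 2, 3, 4, 5, 6, 7, 8, 9, 10, 11, 13, 17, 14, 1, 16, 15]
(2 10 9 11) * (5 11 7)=(2 10 9 7 5 11)=[0, 1, 10, 3, 4, 11, 6, 5, 8, 7, 9, 2]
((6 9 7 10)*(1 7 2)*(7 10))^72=(1 6 2 10 9)=[0, 6, 10, 3, 4, 5, 2, 7, 8, 1, 9]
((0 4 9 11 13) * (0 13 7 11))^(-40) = (13)(0 9 4) = [9, 1, 2, 3, 0, 5, 6, 7, 8, 4, 10, 11, 12, 13]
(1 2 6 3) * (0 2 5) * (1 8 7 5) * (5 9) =(0 2 6 3 8 7 9 5) =[2, 1, 6, 8, 4, 0, 3, 9, 7, 5]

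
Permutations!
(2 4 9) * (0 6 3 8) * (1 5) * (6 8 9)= (0 8)(1 5)(2 4 6 3 9)= [8, 5, 4, 9, 6, 1, 3, 7, 0, 2]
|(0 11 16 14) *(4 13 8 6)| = |(0 11 16 14)(4 13 8 6)| = 4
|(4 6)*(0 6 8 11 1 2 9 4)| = |(0 6)(1 2 9 4 8 11)| = 6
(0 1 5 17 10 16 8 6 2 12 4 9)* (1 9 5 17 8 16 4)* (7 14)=(0 9)(1 17 10 4 5 8 6 2 12)(7 14)=[9, 17, 12, 3, 5, 8, 2, 14, 6, 0, 4, 11, 1, 13, 7, 15, 16, 10]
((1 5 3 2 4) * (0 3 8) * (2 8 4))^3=(8)=[0, 1, 2, 3, 4, 5, 6, 7, 8]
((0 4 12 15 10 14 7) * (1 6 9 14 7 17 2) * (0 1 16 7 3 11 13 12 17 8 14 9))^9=(0 4 17 2 16 7 1 6)(3 12)(8 14)(10 13)(11 15)=[4, 6, 16, 12, 17, 5, 0, 1, 14, 9, 13, 15, 3, 10, 8, 11, 7, 2]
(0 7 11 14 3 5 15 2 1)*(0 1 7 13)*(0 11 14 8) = (0 13 11 8)(2 7 14 3 5 15) = [13, 1, 7, 5, 4, 15, 6, 14, 0, 9, 10, 8, 12, 11, 3, 2]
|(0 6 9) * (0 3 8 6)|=4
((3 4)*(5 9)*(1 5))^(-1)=[0, 9, 2, 4, 3, 1, 6, 7, 8, 5]=(1 9 5)(3 4)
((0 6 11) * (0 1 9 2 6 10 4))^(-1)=[4, 11, 9, 3, 10, 5, 2, 7, 8, 1, 0, 6]=(0 4 10)(1 11 6 2 9)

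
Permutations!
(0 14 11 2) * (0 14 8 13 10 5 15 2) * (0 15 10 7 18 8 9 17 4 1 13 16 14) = (0 9 17 4 1 13 7 18 8 16 14 11 15 2)(5 10) = [9, 13, 0, 3, 1, 10, 6, 18, 16, 17, 5, 15, 12, 7, 11, 2, 14, 4, 8]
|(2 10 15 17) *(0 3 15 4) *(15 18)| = 8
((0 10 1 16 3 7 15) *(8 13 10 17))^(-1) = [15, 10, 2, 16, 4, 5, 6, 3, 17, 9, 13, 11, 12, 8, 14, 7, 1, 0] = (0 15 7 3 16 1 10 13 8 17)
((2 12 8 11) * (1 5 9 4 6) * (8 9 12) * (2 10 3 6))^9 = (1 3 11 2 9 5 6 10 8 4 12) = [0, 3, 9, 11, 12, 6, 10, 7, 4, 5, 8, 2, 1]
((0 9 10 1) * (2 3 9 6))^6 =[1, 10, 6, 2, 4, 5, 0, 7, 8, 3, 9] =(0 1 10 9 3 2 6)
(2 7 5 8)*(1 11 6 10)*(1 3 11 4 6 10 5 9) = [0, 4, 7, 11, 6, 8, 5, 9, 2, 1, 3, 10] = (1 4 6 5 8 2 7 9)(3 11 10)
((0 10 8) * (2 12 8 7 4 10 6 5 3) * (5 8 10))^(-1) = (0 8 6)(2 3 5 4 7 10 12) = [8, 1, 3, 5, 7, 4, 0, 10, 6, 9, 12, 11, 2]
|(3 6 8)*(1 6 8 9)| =|(1 6 9)(3 8)| =6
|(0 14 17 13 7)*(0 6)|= 6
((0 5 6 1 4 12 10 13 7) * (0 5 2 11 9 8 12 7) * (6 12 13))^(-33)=[9, 7, 8, 3, 5, 10, 4, 12, 2, 0, 1, 13, 6, 11]=(0 9)(1 7 12 6 4 5 10)(2 8)(11 13)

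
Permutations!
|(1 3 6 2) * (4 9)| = 4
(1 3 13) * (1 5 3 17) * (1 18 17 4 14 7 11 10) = (1 4 14 7 11 10)(3 13 5)(17 18) = [0, 4, 2, 13, 14, 3, 6, 11, 8, 9, 1, 10, 12, 5, 7, 15, 16, 18, 17]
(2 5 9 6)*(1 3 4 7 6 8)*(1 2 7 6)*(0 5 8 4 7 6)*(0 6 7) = (0 5 9 4 6 7 1 3)(2 8) = [5, 3, 8, 0, 6, 9, 7, 1, 2, 4]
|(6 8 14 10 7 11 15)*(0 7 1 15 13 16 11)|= 6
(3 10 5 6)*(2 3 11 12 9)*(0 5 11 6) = (0 5)(2 3 10 11 12 9) = [5, 1, 3, 10, 4, 0, 6, 7, 8, 2, 11, 12, 9]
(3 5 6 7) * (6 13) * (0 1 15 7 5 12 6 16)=(0 1 15 7 3 12 6 5 13 16)=[1, 15, 2, 12, 4, 13, 5, 3, 8, 9, 10, 11, 6, 16, 14, 7, 0]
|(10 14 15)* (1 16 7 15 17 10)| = 12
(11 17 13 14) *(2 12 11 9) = (2 12 11 17 13 14 9) = [0, 1, 12, 3, 4, 5, 6, 7, 8, 2, 10, 17, 11, 14, 9, 15, 16, 13]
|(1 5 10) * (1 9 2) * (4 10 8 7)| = 8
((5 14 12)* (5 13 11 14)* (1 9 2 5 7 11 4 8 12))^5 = [0, 11, 1, 3, 8, 9, 6, 2, 12, 14, 10, 5, 13, 4, 7] = (1 11 5 9 14 7 2)(4 8 12 13)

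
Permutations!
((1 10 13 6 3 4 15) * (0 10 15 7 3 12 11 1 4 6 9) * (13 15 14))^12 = (0 9 13 14 1 11 12 6 3 7 4 15 10) = [9, 11, 2, 7, 15, 5, 3, 4, 8, 13, 0, 12, 6, 14, 1, 10]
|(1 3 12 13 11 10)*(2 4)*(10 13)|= |(1 3 12 10)(2 4)(11 13)|= 4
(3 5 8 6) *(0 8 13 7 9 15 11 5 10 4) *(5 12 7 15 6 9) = (0 8 9 6 3 10 4)(5 13 15 11 12 7) = [8, 1, 2, 10, 0, 13, 3, 5, 9, 6, 4, 12, 7, 15, 14, 11]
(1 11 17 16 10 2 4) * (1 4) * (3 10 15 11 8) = (1 8 3 10 2)(11 17 16 15) = [0, 8, 1, 10, 4, 5, 6, 7, 3, 9, 2, 17, 12, 13, 14, 11, 15, 16]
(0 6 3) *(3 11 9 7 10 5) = (0 6 11 9 7 10 5 3) = [6, 1, 2, 0, 4, 3, 11, 10, 8, 7, 5, 9]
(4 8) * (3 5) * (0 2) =[2, 1, 0, 5, 8, 3, 6, 7, 4] =(0 2)(3 5)(4 8)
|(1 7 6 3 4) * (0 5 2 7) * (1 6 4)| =8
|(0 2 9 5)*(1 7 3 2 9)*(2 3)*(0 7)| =|(0 9 5 7 2 1)| =6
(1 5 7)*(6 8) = (1 5 7)(6 8) = [0, 5, 2, 3, 4, 7, 8, 1, 6]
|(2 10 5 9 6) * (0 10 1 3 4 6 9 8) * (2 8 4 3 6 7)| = 9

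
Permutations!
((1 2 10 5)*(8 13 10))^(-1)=[0, 5, 1, 3, 4, 10, 6, 7, 2, 9, 13, 11, 12, 8]=(1 5 10 13 8 2)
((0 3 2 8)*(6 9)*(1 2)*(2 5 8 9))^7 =(0 1 8 3 5)(2 9 6) =[1, 8, 9, 5, 4, 0, 2, 7, 3, 6]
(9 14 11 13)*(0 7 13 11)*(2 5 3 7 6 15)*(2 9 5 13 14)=(0 6 15 9 2 13 5 3 7 14)=[6, 1, 13, 7, 4, 3, 15, 14, 8, 2, 10, 11, 12, 5, 0, 9]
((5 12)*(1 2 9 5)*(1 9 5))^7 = (1 5 9 2 12) = [0, 5, 12, 3, 4, 9, 6, 7, 8, 2, 10, 11, 1]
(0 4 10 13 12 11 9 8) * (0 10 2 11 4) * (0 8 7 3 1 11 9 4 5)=(0 8 10 13 12 5)(1 11 4 2 9 7 3)=[8, 11, 9, 1, 2, 0, 6, 3, 10, 7, 13, 4, 5, 12]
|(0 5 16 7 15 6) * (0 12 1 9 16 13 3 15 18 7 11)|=|(0 5 13 3 15 6 12 1 9 16 11)(7 18)|=22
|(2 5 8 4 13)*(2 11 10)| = |(2 5 8 4 13 11 10)| = 7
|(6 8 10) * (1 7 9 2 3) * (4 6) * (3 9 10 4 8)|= |(1 7 10 8 4 6 3)(2 9)|= 14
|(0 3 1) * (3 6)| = 4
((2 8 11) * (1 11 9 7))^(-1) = (1 7 9 8 2 11) = [0, 7, 11, 3, 4, 5, 6, 9, 2, 8, 10, 1]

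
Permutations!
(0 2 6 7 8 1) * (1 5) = (0 2 6 7 8 5 1) = [2, 0, 6, 3, 4, 1, 7, 8, 5]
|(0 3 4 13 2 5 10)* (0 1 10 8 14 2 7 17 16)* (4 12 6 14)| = |(0 3 12 6 14 2 5 8 4 13 7 17 16)(1 10)| = 26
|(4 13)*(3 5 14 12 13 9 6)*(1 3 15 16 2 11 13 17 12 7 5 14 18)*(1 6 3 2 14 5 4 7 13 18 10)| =|(1 2 11 18 6 15 16 14 13 7 4 9 3 5 10)(12 17)| =30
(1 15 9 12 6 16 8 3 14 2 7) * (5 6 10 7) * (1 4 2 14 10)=(1 15 9 12)(2 5 6 16 8 3 10 7 4)=[0, 15, 5, 10, 2, 6, 16, 4, 3, 12, 7, 11, 1, 13, 14, 9, 8]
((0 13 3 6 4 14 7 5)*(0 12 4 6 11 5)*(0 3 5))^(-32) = (0 4 11 12 3 5 7 13 14) = [4, 1, 2, 5, 11, 7, 6, 13, 8, 9, 10, 12, 3, 14, 0]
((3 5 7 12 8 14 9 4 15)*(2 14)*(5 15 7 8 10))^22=(15)(2 7 8 4 5 9 10 14 12)=[0, 1, 7, 3, 5, 9, 6, 8, 4, 10, 14, 11, 2, 13, 12, 15]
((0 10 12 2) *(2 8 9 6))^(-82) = (0 12 9 2 10 8 6) = [12, 1, 10, 3, 4, 5, 0, 7, 6, 2, 8, 11, 9]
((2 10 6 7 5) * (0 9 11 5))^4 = (0 2)(5 7)(6 11)(9 10) = [2, 1, 0, 3, 4, 7, 11, 5, 8, 10, 9, 6]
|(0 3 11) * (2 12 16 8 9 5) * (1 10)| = 6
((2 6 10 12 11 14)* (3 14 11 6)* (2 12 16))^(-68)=(2 14 6 16 3 12 10)=[0, 1, 14, 12, 4, 5, 16, 7, 8, 9, 2, 11, 10, 13, 6, 15, 3]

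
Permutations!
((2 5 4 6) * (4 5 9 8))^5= (9)= [0, 1, 2, 3, 4, 5, 6, 7, 8, 9]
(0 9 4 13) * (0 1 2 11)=(0 9 4 13 1 2 11)=[9, 2, 11, 3, 13, 5, 6, 7, 8, 4, 10, 0, 12, 1]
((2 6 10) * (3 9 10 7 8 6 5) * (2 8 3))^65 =(2 5)(3 7 6 8 10 9) =[0, 1, 5, 7, 4, 2, 8, 6, 10, 3, 9]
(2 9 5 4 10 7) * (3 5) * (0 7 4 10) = (0 7 2 9 3 5 10 4) = [7, 1, 9, 5, 0, 10, 6, 2, 8, 3, 4]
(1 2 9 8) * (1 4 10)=(1 2 9 8 4 10)=[0, 2, 9, 3, 10, 5, 6, 7, 4, 8, 1]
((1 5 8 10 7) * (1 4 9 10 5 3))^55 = (1 3)(4 7 10 9)(5 8) = [0, 3, 2, 1, 7, 8, 6, 10, 5, 4, 9]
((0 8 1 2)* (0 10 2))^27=(2 10)=[0, 1, 10, 3, 4, 5, 6, 7, 8, 9, 2]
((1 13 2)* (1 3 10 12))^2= [0, 2, 10, 12, 4, 5, 6, 7, 8, 9, 1, 11, 13, 3]= (1 2 10)(3 12 13)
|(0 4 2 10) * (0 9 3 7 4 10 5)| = 8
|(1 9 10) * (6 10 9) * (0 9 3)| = |(0 9 3)(1 6 10)| = 3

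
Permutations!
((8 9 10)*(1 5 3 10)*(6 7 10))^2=(1 3 7 8)(5 6 10 9)=[0, 3, 2, 7, 4, 6, 10, 8, 1, 5, 9]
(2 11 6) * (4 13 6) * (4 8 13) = [0, 1, 11, 3, 4, 5, 2, 7, 13, 9, 10, 8, 12, 6] = (2 11 8 13 6)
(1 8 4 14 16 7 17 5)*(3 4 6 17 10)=[0, 8, 2, 4, 14, 1, 17, 10, 6, 9, 3, 11, 12, 13, 16, 15, 7, 5]=(1 8 6 17 5)(3 4 14 16 7 10)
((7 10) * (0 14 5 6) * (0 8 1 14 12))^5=(14)(0 12)(7 10)=[12, 1, 2, 3, 4, 5, 6, 10, 8, 9, 7, 11, 0, 13, 14]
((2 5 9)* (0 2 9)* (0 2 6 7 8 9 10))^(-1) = [10, 1, 5, 3, 4, 2, 0, 6, 7, 8, 9] = (0 10 9 8 7 6)(2 5)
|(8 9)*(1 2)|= 2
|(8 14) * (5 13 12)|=|(5 13 12)(8 14)|=6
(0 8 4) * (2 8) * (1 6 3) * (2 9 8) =(0 9 8 4)(1 6 3) =[9, 6, 2, 1, 0, 5, 3, 7, 4, 8]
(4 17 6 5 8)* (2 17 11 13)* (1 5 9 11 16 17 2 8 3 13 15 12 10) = (1 5 3 13 8 4 16 17 6 9 11 15 12 10) = [0, 5, 2, 13, 16, 3, 9, 7, 4, 11, 1, 15, 10, 8, 14, 12, 17, 6]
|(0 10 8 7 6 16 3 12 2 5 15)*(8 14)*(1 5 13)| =|(0 10 14 8 7 6 16 3 12 2 13 1 5 15)| =14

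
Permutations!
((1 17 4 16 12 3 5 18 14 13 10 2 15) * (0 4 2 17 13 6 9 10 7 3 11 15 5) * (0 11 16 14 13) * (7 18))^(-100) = (18)(0 15 3 5 17 9 14)(1 11 7 2 10 6 4) = [15, 11, 10, 5, 1, 17, 4, 2, 8, 14, 6, 7, 12, 13, 0, 3, 16, 9, 18]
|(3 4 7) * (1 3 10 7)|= |(1 3 4)(7 10)|= 6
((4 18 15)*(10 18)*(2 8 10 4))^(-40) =(18) =[0, 1, 2, 3, 4, 5, 6, 7, 8, 9, 10, 11, 12, 13, 14, 15, 16, 17, 18]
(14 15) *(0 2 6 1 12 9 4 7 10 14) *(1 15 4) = (0 2 6 15)(1 12 9)(4 7 10 14) = [2, 12, 6, 3, 7, 5, 15, 10, 8, 1, 14, 11, 9, 13, 4, 0]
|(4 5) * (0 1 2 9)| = 4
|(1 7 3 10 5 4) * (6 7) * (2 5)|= 8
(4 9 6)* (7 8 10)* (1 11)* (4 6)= (1 11)(4 9)(7 8 10)= [0, 11, 2, 3, 9, 5, 6, 8, 10, 4, 7, 1]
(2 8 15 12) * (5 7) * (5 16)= (2 8 15 12)(5 7 16)= [0, 1, 8, 3, 4, 7, 6, 16, 15, 9, 10, 11, 2, 13, 14, 12, 5]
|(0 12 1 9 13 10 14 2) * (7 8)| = 8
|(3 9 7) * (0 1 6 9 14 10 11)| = |(0 1 6 9 7 3 14 10 11)| = 9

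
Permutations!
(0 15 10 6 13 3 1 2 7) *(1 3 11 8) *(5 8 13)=[15, 2, 7, 3, 4, 8, 5, 0, 1, 9, 6, 13, 12, 11, 14, 10]=(0 15 10 6 5 8 1 2 7)(11 13)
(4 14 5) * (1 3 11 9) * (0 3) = (0 3 11 9 1)(4 14 5) = [3, 0, 2, 11, 14, 4, 6, 7, 8, 1, 10, 9, 12, 13, 5]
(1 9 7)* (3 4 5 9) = (1 3 4 5 9 7) = [0, 3, 2, 4, 5, 9, 6, 1, 8, 7]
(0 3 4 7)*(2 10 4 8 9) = (0 3 8 9 2 10 4 7) = [3, 1, 10, 8, 7, 5, 6, 0, 9, 2, 4]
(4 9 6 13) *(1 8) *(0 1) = (0 1 8)(4 9 6 13) = [1, 8, 2, 3, 9, 5, 13, 7, 0, 6, 10, 11, 12, 4]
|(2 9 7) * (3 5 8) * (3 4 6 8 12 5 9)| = |(2 3 9 7)(4 6 8)(5 12)| = 12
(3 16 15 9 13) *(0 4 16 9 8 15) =(0 4 16)(3 9 13)(8 15) =[4, 1, 2, 9, 16, 5, 6, 7, 15, 13, 10, 11, 12, 3, 14, 8, 0]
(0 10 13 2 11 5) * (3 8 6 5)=(0 10 13 2 11 3 8 6 5)=[10, 1, 11, 8, 4, 0, 5, 7, 6, 9, 13, 3, 12, 2]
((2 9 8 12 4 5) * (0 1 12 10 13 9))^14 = [12, 4, 1, 3, 2, 0, 6, 7, 13, 10, 9, 11, 5, 8] = (0 12 5)(1 4 2)(8 13)(9 10)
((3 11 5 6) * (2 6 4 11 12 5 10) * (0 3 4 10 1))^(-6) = (0 10 11 12 6)(1 5 4 3 2) = [10, 5, 1, 2, 3, 4, 0, 7, 8, 9, 11, 12, 6]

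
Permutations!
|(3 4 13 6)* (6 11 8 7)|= 7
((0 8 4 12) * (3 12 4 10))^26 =(0 8 10 3 12) =[8, 1, 2, 12, 4, 5, 6, 7, 10, 9, 3, 11, 0]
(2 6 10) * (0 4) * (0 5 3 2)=(0 4 5 3 2 6 10)=[4, 1, 6, 2, 5, 3, 10, 7, 8, 9, 0]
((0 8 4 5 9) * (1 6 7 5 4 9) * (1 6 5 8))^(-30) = (0 8 6 1 9 7 5) = [8, 9, 2, 3, 4, 0, 1, 5, 6, 7]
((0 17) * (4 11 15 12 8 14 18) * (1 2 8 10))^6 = (1 11 8 12 18)(2 15 14 10 4) = [0, 11, 15, 3, 2, 5, 6, 7, 12, 9, 4, 8, 18, 13, 10, 14, 16, 17, 1]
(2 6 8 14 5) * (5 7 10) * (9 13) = [0, 1, 6, 3, 4, 2, 8, 10, 14, 13, 5, 11, 12, 9, 7] = (2 6 8 14 7 10 5)(9 13)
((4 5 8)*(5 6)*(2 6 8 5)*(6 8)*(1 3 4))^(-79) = [0, 8, 6, 1, 3, 5, 4, 7, 2] = (1 8 2 6 4 3)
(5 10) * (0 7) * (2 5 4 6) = (0 7)(2 5 10 4 6) = [7, 1, 5, 3, 6, 10, 2, 0, 8, 9, 4]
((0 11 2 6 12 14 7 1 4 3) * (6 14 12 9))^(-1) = (0 3 4 1 7 14 2 11)(6 9) = [3, 7, 11, 4, 1, 5, 9, 14, 8, 6, 10, 0, 12, 13, 2]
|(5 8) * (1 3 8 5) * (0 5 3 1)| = |(0 5 3 8)| = 4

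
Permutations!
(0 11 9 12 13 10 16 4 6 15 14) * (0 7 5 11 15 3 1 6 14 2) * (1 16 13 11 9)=(0 15 2)(1 6 3 16 4 14 7 5 9 12 11)(10 13)=[15, 6, 0, 16, 14, 9, 3, 5, 8, 12, 13, 1, 11, 10, 7, 2, 4]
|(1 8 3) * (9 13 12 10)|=12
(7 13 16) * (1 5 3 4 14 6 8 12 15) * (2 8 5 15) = (1 15)(2 8 12)(3 4 14 6 5)(7 13 16) = [0, 15, 8, 4, 14, 3, 5, 13, 12, 9, 10, 11, 2, 16, 6, 1, 7]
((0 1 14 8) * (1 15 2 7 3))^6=(0 14 3 2)(1 7 15 8)=[14, 7, 0, 2, 4, 5, 6, 15, 1, 9, 10, 11, 12, 13, 3, 8]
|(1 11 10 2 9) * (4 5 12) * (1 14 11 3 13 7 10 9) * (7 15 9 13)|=15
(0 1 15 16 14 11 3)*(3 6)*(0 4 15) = (0 1)(3 4 15 16 14 11 6) = [1, 0, 2, 4, 15, 5, 3, 7, 8, 9, 10, 6, 12, 13, 11, 16, 14]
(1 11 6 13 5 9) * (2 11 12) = (1 12 2 11 6 13 5 9) = [0, 12, 11, 3, 4, 9, 13, 7, 8, 1, 10, 6, 2, 5]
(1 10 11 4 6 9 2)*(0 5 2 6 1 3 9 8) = (0 5 2 3 9 6 8)(1 10 11 4) = [5, 10, 3, 9, 1, 2, 8, 7, 0, 6, 11, 4]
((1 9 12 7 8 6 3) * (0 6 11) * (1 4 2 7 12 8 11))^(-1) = (12)(0 11 7 2 4 3 6)(1 8 9) = [11, 8, 4, 6, 3, 5, 0, 2, 9, 1, 10, 7, 12]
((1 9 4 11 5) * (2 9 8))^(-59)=(1 4 8 11 2 5 9)=[0, 4, 5, 3, 8, 9, 6, 7, 11, 1, 10, 2]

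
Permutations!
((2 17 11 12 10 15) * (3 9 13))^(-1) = (2 15 10 12 11 17)(3 13 9) = [0, 1, 15, 13, 4, 5, 6, 7, 8, 3, 12, 17, 11, 9, 14, 10, 16, 2]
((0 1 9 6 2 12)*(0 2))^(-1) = (0 6 9 1)(2 12) = [6, 0, 12, 3, 4, 5, 9, 7, 8, 1, 10, 11, 2]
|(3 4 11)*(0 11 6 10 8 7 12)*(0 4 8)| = 9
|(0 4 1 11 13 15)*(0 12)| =7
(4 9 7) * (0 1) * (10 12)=(0 1)(4 9 7)(10 12)=[1, 0, 2, 3, 9, 5, 6, 4, 8, 7, 12, 11, 10]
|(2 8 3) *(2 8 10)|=2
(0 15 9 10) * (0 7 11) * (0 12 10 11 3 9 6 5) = [15, 1, 2, 9, 4, 0, 5, 3, 8, 11, 7, 12, 10, 13, 14, 6] = (0 15 6 5)(3 9 11 12 10 7)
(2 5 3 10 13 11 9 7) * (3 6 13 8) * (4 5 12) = (2 12 4 5 6 13 11 9 7)(3 10 8) = [0, 1, 12, 10, 5, 6, 13, 2, 3, 7, 8, 9, 4, 11]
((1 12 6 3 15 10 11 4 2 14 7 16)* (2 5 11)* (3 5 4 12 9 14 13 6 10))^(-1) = (1 16 7 14 9)(2 10 12 11 5 6 13)(3 15) = [0, 16, 10, 15, 4, 6, 13, 14, 8, 1, 12, 5, 11, 2, 9, 3, 7]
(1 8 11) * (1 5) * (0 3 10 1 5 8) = (0 3 10 1)(8 11) = [3, 0, 2, 10, 4, 5, 6, 7, 11, 9, 1, 8]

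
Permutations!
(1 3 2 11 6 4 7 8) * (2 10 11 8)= (1 3 10 11 6 4 7 2 8)= [0, 3, 8, 10, 7, 5, 4, 2, 1, 9, 11, 6]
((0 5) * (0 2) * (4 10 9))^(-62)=(0 5 2)(4 10 9)=[5, 1, 0, 3, 10, 2, 6, 7, 8, 4, 9]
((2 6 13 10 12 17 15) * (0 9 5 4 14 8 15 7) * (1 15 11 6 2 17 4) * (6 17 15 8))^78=(0 17 8 5)(1 9 7 11)=[17, 9, 2, 3, 4, 0, 6, 11, 5, 7, 10, 1, 12, 13, 14, 15, 16, 8]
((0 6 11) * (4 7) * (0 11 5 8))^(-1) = (11)(0 8 5 6)(4 7) = [8, 1, 2, 3, 7, 6, 0, 4, 5, 9, 10, 11]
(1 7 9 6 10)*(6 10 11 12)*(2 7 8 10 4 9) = (1 8 10)(2 7)(4 9)(6 11 12) = [0, 8, 7, 3, 9, 5, 11, 2, 10, 4, 1, 12, 6]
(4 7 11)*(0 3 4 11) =[3, 1, 2, 4, 7, 5, 6, 0, 8, 9, 10, 11] =(11)(0 3 4 7)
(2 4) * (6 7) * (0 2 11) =(0 2 4 11)(6 7) =[2, 1, 4, 3, 11, 5, 7, 6, 8, 9, 10, 0]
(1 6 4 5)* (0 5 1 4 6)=(6)(0 5 4 1)=[5, 0, 2, 3, 1, 4, 6]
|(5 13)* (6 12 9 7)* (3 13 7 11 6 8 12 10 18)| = 11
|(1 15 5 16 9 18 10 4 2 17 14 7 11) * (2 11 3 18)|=14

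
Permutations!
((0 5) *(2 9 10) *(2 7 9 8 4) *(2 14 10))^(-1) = (0 5)(2 9 7 10 14 4 8) = [5, 1, 9, 3, 8, 0, 6, 10, 2, 7, 14, 11, 12, 13, 4]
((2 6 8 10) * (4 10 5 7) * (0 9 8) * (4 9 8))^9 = (10) = [0, 1, 2, 3, 4, 5, 6, 7, 8, 9, 10]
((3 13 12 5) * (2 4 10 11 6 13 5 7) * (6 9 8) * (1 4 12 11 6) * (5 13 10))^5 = (1 11 5 8 13 4 9 3)(2 7 12)(6 10) = [0, 11, 7, 1, 9, 8, 10, 12, 13, 3, 6, 5, 2, 4]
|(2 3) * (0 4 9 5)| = 4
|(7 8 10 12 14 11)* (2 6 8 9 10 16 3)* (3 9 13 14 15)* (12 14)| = 13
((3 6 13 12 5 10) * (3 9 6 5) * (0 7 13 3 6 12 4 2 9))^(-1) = (0 10 5 3 6 12 9 2 4 13 7) = [10, 1, 4, 6, 13, 3, 12, 0, 8, 2, 5, 11, 9, 7]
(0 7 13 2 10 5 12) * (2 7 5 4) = (0 5 12)(2 10 4)(7 13) = [5, 1, 10, 3, 2, 12, 6, 13, 8, 9, 4, 11, 0, 7]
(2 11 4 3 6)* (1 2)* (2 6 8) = (1 6)(2 11 4 3 8) = [0, 6, 11, 8, 3, 5, 1, 7, 2, 9, 10, 4]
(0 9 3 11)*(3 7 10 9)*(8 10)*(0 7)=(0 3 11 7 8 10 9)=[3, 1, 2, 11, 4, 5, 6, 8, 10, 0, 9, 7]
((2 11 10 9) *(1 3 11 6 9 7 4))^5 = [0, 4, 9, 1, 7, 5, 2, 10, 8, 6, 11, 3] = (1 4 7 10 11 3)(2 9 6)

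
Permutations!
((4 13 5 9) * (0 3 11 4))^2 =(0 11 13 9 3 4 5) =[11, 1, 2, 4, 5, 0, 6, 7, 8, 3, 10, 13, 12, 9]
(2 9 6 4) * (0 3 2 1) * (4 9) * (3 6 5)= (0 6 9 5 3 2 4 1)= [6, 0, 4, 2, 1, 3, 9, 7, 8, 5]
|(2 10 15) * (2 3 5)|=5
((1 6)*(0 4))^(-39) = (0 4)(1 6) = [4, 6, 2, 3, 0, 5, 1]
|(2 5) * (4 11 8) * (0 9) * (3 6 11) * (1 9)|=|(0 1 9)(2 5)(3 6 11 8 4)|=30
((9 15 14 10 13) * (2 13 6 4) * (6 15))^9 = (15)(2 4 6 9 13) = [0, 1, 4, 3, 6, 5, 9, 7, 8, 13, 10, 11, 12, 2, 14, 15]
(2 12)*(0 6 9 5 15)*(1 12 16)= (0 6 9 5 15)(1 12 2 16)= [6, 12, 16, 3, 4, 15, 9, 7, 8, 5, 10, 11, 2, 13, 14, 0, 1]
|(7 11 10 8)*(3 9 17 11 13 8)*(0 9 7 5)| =10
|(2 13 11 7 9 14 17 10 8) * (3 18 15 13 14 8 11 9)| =12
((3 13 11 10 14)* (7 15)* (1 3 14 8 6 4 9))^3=(1 11 6)(3 10 4)(7 15)(8 9 13)=[0, 11, 2, 10, 3, 5, 1, 15, 9, 13, 4, 6, 12, 8, 14, 7]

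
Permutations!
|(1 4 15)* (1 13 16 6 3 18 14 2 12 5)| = 12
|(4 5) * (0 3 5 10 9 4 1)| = 12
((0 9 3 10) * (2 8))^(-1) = (0 10 3 9)(2 8) = [10, 1, 8, 9, 4, 5, 6, 7, 2, 0, 3]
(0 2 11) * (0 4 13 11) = (0 2)(4 13 11) = [2, 1, 0, 3, 13, 5, 6, 7, 8, 9, 10, 4, 12, 11]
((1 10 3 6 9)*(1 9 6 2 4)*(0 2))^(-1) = (0 3 10 1 4 2) = [3, 4, 0, 10, 2, 5, 6, 7, 8, 9, 1]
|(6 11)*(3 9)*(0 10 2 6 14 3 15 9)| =14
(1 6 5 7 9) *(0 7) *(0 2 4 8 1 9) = (9)(0 7)(1 6 5 2 4 8) = [7, 6, 4, 3, 8, 2, 5, 0, 1, 9]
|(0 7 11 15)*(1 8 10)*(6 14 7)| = 6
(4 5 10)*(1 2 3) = [0, 2, 3, 1, 5, 10, 6, 7, 8, 9, 4] = (1 2 3)(4 5 10)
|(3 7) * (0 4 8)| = 6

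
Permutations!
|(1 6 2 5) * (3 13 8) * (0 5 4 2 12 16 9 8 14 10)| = 12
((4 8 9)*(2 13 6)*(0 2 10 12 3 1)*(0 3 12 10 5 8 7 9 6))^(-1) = (0 13 2)(1 3)(4 9 7)(5 6 8) = [13, 3, 0, 1, 9, 6, 8, 4, 5, 7, 10, 11, 12, 2]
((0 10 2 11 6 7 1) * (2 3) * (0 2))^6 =(1 2 11 6 7) =[0, 2, 11, 3, 4, 5, 7, 1, 8, 9, 10, 6]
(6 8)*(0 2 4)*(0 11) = (0 2 4 11)(6 8) = [2, 1, 4, 3, 11, 5, 8, 7, 6, 9, 10, 0]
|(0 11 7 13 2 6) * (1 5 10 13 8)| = 10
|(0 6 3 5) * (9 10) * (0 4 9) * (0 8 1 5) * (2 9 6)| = 10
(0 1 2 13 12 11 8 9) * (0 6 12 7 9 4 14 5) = (0 1 2 13 7 9 6 12 11 8 4 14 5) = [1, 2, 13, 3, 14, 0, 12, 9, 4, 6, 10, 8, 11, 7, 5]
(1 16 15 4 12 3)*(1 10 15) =[0, 16, 2, 10, 12, 5, 6, 7, 8, 9, 15, 11, 3, 13, 14, 4, 1] =(1 16)(3 10 15 4 12)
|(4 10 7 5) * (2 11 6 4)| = 7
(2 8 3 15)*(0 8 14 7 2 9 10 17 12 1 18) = [8, 18, 14, 15, 4, 5, 6, 2, 3, 10, 17, 11, 1, 13, 7, 9, 16, 12, 0] = (0 8 3 15 9 10 17 12 1 18)(2 14 7)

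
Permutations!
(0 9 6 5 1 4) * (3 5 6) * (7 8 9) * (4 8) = (0 7 4)(1 8 9 3 5) = [7, 8, 2, 5, 0, 1, 6, 4, 9, 3]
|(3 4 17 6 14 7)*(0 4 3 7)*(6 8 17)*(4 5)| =|(0 5 4 6 14)(8 17)| =10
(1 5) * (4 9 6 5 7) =[0, 7, 2, 3, 9, 1, 5, 4, 8, 6] =(1 7 4 9 6 5)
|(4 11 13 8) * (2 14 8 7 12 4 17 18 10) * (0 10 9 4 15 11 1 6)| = 55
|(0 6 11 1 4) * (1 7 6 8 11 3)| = 8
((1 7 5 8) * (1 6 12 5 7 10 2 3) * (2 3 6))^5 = (12)(1 3 10) = [0, 3, 2, 10, 4, 5, 6, 7, 8, 9, 1, 11, 12]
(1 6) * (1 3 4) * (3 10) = (1 6 10 3 4) = [0, 6, 2, 4, 1, 5, 10, 7, 8, 9, 3]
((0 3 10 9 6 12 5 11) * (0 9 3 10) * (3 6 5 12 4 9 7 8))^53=(12)(0 4 11 3 6 5 8 10 9 7)=[4, 1, 2, 6, 11, 8, 5, 0, 10, 7, 9, 3, 12]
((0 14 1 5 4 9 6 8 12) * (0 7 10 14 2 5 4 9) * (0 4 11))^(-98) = [1, 10, 11, 3, 4, 0, 5, 8, 9, 2, 12, 14, 6, 13, 7] = (0 1 10 12 6 5)(2 11 14 7 8 9)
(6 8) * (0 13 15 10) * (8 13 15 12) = (0 15 10)(6 13 12 8) = [15, 1, 2, 3, 4, 5, 13, 7, 6, 9, 0, 11, 8, 12, 14, 10]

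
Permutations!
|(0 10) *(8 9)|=2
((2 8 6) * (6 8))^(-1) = (8)(2 6) = [0, 1, 6, 3, 4, 5, 2, 7, 8]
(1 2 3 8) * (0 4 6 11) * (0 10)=(0 4 6 11 10)(1 2 3 8)=[4, 2, 3, 8, 6, 5, 11, 7, 1, 9, 0, 10]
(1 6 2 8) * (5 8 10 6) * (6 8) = (1 5 6 2 10 8) = [0, 5, 10, 3, 4, 6, 2, 7, 1, 9, 8]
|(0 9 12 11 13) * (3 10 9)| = |(0 3 10 9 12 11 13)| = 7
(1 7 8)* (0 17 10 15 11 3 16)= (0 17 10 15 11 3 16)(1 7 8)= [17, 7, 2, 16, 4, 5, 6, 8, 1, 9, 15, 3, 12, 13, 14, 11, 0, 10]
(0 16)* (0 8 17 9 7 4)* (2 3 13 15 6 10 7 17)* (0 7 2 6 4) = (0 16 8 6 10 2 3 13 15 4 7)(9 17) = [16, 1, 3, 13, 7, 5, 10, 0, 6, 17, 2, 11, 12, 15, 14, 4, 8, 9]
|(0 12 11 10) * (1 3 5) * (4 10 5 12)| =|(0 4 10)(1 3 12 11 5)| =15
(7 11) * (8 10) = [0, 1, 2, 3, 4, 5, 6, 11, 10, 9, 8, 7] = (7 11)(8 10)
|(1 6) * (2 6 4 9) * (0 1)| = 6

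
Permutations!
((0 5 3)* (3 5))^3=(5)(0 3)=[3, 1, 2, 0, 4, 5]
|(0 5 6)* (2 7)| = |(0 5 6)(2 7)| = 6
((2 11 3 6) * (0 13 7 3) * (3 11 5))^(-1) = (0 11 7 13)(2 6 3 5) = [11, 1, 6, 5, 4, 2, 3, 13, 8, 9, 10, 7, 12, 0]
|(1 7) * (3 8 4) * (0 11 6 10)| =|(0 11 6 10)(1 7)(3 8 4)| =12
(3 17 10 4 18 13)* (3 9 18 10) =[0, 1, 2, 17, 10, 5, 6, 7, 8, 18, 4, 11, 12, 9, 14, 15, 16, 3, 13] =(3 17)(4 10)(9 18 13)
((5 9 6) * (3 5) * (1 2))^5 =[0, 2, 1, 5, 4, 9, 3, 7, 8, 6] =(1 2)(3 5 9 6)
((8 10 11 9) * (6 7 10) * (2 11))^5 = (2 7 8 11 10 6 9) = [0, 1, 7, 3, 4, 5, 9, 8, 11, 2, 6, 10]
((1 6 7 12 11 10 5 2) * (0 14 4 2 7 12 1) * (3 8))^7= (0 2 4 14)(3 8)= [2, 1, 4, 8, 14, 5, 6, 7, 3, 9, 10, 11, 12, 13, 0]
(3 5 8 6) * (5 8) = [0, 1, 2, 8, 4, 5, 3, 7, 6] = (3 8 6)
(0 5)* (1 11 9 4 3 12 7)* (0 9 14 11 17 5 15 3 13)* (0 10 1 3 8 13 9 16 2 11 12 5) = (0 15 8 13 10 1 17)(2 11 14 12 7 3 5 16)(4 9) = [15, 17, 11, 5, 9, 16, 6, 3, 13, 4, 1, 14, 7, 10, 12, 8, 2, 0]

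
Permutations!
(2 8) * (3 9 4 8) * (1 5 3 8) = [0, 5, 8, 9, 1, 3, 6, 7, 2, 4] = (1 5 3 9 4)(2 8)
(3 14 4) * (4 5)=(3 14 5 4)=[0, 1, 2, 14, 3, 4, 6, 7, 8, 9, 10, 11, 12, 13, 5]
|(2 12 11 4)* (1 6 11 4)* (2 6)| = 6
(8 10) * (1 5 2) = (1 5 2)(8 10) = [0, 5, 1, 3, 4, 2, 6, 7, 10, 9, 8]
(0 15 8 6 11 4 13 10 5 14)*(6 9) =(0 15 8 9 6 11 4 13 10 5 14) =[15, 1, 2, 3, 13, 14, 11, 7, 9, 6, 5, 4, 12, 10, 0, 8]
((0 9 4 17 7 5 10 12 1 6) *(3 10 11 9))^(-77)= (0 3 10 12 1 6)(4 17 7 5 11 9)= [3, 6, 2, 10, 17, 11, 0, 5, 8, 4, 12, 9, 1, 13, 14, 15, 16, 7]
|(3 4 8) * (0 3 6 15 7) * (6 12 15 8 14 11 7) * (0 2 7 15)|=|(0 3 4 14 11 15 6 8 12)(2 7)|=18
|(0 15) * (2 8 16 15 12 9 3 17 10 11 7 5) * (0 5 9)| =30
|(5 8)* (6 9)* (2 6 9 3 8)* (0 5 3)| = 4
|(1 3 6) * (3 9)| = |(1 9 3 6)| = 4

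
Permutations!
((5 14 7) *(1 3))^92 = (5 7 14) = [0, 1, 2, 3, 4, 7, 6, 14, 8, 9, 10, 11, 12, 13, 5]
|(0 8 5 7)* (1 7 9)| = |(0 8 5 9 1 7)| = 6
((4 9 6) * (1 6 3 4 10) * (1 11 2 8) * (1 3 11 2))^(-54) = (11) = [0, 1, 2, 3, 4, 5, 6, 7, 8, 9, 10, 11]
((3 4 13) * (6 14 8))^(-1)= (3 13 4)(6 8 14)= [0, 1, 2, 13, 3, 5, 8, 7, 14, 9, 10, 11, 12, 4, 6]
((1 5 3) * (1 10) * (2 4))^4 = (10) = [0, 1, 2, 3, 4, 5, 6, 7, 8, 9, 10]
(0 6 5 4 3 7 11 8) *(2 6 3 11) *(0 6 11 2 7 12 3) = (2 11 8 6 5 4)(3 12) = [0, 1, 11, 12, 2, 4, 5, 7, 6, 9, 10, 8, 3]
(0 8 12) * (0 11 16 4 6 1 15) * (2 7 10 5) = (0 8 12 11 16 4 6 1 15)(2 7 10 5) = [8, 15, 7, 3, 6, 2, 1, 10, 12, 9, 5, 16, 11, 13, 14, 0, 4]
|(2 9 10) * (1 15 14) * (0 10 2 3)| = |(0 10 3)(1 15 14)(2 9)| = 6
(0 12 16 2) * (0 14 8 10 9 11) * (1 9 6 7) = (0 12 16 2 14 8 10 6 7 1 9 11) = [12, 9, 14, 3, 4, 5, 7, 1, 10, 11, 6, 0, 16, 13, 8, 15, 2]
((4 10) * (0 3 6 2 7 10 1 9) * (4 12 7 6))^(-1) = (0 9 1 4 3)(2 6)(7 12 10) = [9, 4, 6, 0, 3, 5, 2, 12, 8, 1, 7, 11, 10]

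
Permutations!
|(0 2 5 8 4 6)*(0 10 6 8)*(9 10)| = 6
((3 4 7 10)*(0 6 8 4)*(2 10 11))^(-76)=(0 11 6 2 8 10 4 3 7)=[11, 1, 8, 7, 3, 5, 2, 0, 10, 9, 4, 6]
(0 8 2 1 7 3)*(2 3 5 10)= [8, 7, 1, 0, 4, 10, 6, 5, 3, 9, 2]= (0 8 3)(1 7 5 10 2)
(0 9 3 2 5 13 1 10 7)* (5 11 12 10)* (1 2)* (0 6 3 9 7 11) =[7, 5, 0, 1, 4, 13, 3, 6, 8, 9, 11, 12, 10, 2] =(0 7 6 3 1 5 13 2)(10 11 12)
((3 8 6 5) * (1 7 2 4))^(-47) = (1 7 2 4)(3 8 6 5) = [0, 7, 4, 8, 1, 3, 5, 2, 6]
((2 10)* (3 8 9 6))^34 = (10)(3 9)(6 8) = [0, 1, 2, 9, 4, 5, 8, 7, 6, 3, 10]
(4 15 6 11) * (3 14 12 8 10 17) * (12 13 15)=(3 14 13 15 6 11 4 12 8 10 17)=[0, 1, 2, 14, 12, 5, 11, 7, 10, 9, 17, 4, 8, 15, 13, 6, 16, 3]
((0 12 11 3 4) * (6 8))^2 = (0 11 4 12 3) = [11, 1, 2, 0, 12, 5, 6, 7, 8, 9, 10, 4, 3]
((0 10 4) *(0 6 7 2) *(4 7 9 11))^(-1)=(0 2 7 10)(4 11 9 6)=[2, 1, 7, 3, 11, 5, 4, 10, 8, 6, 0, 9]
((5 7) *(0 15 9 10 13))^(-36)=(0 13 10 9 15)=[13, 1, 2, 3, 4, 5, 6, 7, 8, 15, 9, 11, 12, 10, 14, 0]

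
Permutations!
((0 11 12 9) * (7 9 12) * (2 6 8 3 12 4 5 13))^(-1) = [9, 1, 13, 8, 12, 4, 2, 11, 6, 7, 10, 0, 3, 5] = (0 9 7 11)(2 13 5 4 12 3 8 6)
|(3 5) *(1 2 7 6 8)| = |(1 2 7 6 8)(3 5)| = 10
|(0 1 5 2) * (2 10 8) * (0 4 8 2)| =7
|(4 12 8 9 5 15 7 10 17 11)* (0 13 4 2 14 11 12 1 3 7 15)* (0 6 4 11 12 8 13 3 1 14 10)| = |(0 3 7)(2 10 17 8 9 5 6 4 14 12 13 11)| = 12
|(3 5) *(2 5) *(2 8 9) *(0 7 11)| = |(0 7 11)(2 5 3 8 9)| = 15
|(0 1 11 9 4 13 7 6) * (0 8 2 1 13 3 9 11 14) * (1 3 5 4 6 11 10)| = |(0 13 7 11 10 1 14)(2 3 9 6 8)(4 5)| = 70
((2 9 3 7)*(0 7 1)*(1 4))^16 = (0 2 3 1 7 9 4) = [2, 7, 3, 1, 0, 5, 6, 9, 8, 4]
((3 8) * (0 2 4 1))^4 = (8) = [0, 1, 2, 3, 4, 5, 6, 7, 8]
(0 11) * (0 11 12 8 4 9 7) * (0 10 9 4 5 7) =[12, 1, 2, 3, 4, 7, 6, 10, 5, 0, 9, 11, 8] =(0 12 8 5 7 10 9)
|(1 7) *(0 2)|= 2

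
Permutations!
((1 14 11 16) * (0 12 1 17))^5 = (0 16 14 12 17 11 1) = [16, 0, 2, 3, 4, 5, 6, 7, 8, 9, 10, 1, 17, 13, 12, 15, 14, 11]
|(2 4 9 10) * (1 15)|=|(1 15)(2 4 9 10)|=4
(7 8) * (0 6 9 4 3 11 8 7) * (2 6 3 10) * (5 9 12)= (0 3 11 8)(2 6 12 5 9 4 10)= [3, 1, 6, 11, 10, 9, 12, 7, 0, 4, 2, 8, 5]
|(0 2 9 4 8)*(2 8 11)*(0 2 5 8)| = 6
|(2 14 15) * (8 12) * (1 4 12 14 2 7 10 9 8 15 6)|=10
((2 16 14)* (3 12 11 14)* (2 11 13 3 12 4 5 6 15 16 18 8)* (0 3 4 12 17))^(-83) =[15, 1, 18, 16, 3, 12, 13, 7, 2, 9, 10, 14, 17, 0, 11, 4, 5, 6, 8] =(0 15 4 3 16 5 12 17 6 13)(2 18 8)(11 14)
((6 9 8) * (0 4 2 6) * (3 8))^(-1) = (0 8 3 9 6 2 4) = [8, 1, 4, 9, 0, 5, 2, 7, 3, 6]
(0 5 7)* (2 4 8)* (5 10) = (0 10 5 7)(2 4 8) = [10, 1, 4, 3, 8, 7, 6, 0, 2, 9, 5]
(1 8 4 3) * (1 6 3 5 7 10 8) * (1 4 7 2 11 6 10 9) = [0, 4, 11, 10, 5, 2, 3, 9, 7, 1, 8, 6] = (1 4 5 2 11 6 3 10 8 7 9)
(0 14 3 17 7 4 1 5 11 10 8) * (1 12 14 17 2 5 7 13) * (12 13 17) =(17)(0 12 14 3 2 5 11 10 8)(1 7 4 13) =[12, 7, 5, 2, 13, 11, 6, 4, 0, 9, 8, 10, 14, 1, 3, 15, 16, 17]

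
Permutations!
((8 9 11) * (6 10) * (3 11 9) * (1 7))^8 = (3 8 11) = [0, 1, 2, 8, 4, 5, 6, 7, 11, 9, 10, 3]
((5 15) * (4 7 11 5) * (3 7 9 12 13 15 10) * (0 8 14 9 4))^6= (0 15 13 12 9 14 8)(3 7 11 5 10)= [15, 1, 2, 7, 4, 10, 6, 11, 0, 14, 3, 5, 9, 12, 8, 13]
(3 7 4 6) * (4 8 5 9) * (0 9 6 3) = (0 9 4 3 7 8 5 6) = [9, 1, 2, 7, 3, 6, 0, 8, 5, 4]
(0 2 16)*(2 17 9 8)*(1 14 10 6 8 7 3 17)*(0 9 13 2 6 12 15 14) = [1, 0, 16, 17, 4, 5, 8, 3, 6, 7, 12, 11, 15, 2, 10, 14, 9, 13] = (0 1)(2 16 9 7 3 17 13)(6 8)(10 12 15 14)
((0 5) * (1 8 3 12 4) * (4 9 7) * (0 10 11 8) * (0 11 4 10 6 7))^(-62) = [12, 10, 2, 11, 7, 9, 0, 5, 1, 3, 6, 4, 8] = (0 12 8 1 10 6)(3 11 4 7 5 9)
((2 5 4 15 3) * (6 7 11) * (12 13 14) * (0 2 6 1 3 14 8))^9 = (15)(1 11 7 6 3) = [0, 11, 2, 1, 4, 5, 3, 6, 8, 9, 10, 7, 12, 13, 14, 15]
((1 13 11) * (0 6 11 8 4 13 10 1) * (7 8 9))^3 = [0, 10, 2, 3, 7, 5, 6, 13, 9, 4, 1, 11, 12, 8] = (1 10)(4 7 13 8 9)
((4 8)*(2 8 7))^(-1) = (2 7 4 8) = [0, 1, 7, 3, 8, 5, 6, 4, 2]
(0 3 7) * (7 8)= (0 3 8 7)= [3, 1, 2, 8, 4, 5, 6, 0, 7]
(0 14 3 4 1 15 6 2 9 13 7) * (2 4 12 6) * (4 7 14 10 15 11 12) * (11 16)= [10, 16, 9, 4, 1, 5, 7, 0, 8, 13, 15, 12, 6, 14, 3, 2, 11]= (0 10 15 2 9 13 14 3 4 1 16 11 12 6 7)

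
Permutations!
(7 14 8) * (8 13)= (7 14 13 8)= [0, 1, 2, 3, 4, 5, 6, 14, 7, 9, 10, 11, 12, 8, 13]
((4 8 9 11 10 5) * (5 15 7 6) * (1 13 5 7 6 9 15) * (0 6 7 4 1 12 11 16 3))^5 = [7, 5, 2, 15, 16, 13, 9, 6, 3, 4, 11, 12, 10, 1, 14, 0, 8] = (0 7 6 9 4 16 8 3 15)(1 5 13)(10 11 12)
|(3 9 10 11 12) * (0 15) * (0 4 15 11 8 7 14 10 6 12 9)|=|(0 11 9 6 12 3)(4 15)(7 14 10 8)|=12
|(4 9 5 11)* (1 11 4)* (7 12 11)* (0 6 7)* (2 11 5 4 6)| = |(0 2 11 1)(4 9)(5 6 7 12)| = 4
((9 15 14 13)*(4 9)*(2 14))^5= [0, 1, 15, 3, 13, 5, 6, 7, 8, 4, 10, 11, 12, 14, 2, 9]= (2 15 9 4 13 14)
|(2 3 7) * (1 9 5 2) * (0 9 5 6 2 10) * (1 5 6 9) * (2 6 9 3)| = 7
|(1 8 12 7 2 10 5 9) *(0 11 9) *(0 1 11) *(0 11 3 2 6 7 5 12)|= |(0 11 9 3 2 10 12 5 1 8)(6 7)|= 10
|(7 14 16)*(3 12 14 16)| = 6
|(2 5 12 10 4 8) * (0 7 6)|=6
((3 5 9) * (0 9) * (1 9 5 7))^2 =(1 3)(7 9) =[0, 3, 2, 1, 4, 5, 6, 9, 8, 7]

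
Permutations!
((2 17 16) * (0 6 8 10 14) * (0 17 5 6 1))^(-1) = (0 1)(2 16 17 14 10 8 6 5) = [1, 0, 16, 3, 4, 2, 5, 7, 6, 9, 8, 11, 12, 13, 10, 15, 17, 14]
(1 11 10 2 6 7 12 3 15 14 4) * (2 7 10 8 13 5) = [0, 11, 6, 15, 1, 2, 10, 12, 13, 9, 7, 8, 3, 5, 4, 14] = (1 11 8 13 5 2 6 10 7 12 3 15 14 4)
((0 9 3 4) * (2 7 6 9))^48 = (0 4 3 9 6 7 2) = [4, 1, 0, 9, 3, 5, 7, 2, 8, 6]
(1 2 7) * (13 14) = (1 2 7)(13 14) = [0, 2, 7, 3, 4, 5, 6, 1, 8, 9, 10, 11, 12, 14, 13]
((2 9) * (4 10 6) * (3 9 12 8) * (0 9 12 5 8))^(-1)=[12, 1, 9, 8, 6, 2, 10, 7, 5, 0, 4, 11, 3]=(0 12 3 8 5 2 9)(4 6 10)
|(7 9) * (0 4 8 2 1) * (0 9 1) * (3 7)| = |(0 4 8 2)(1 9 3 7)| = 4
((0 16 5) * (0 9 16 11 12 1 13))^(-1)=(0 13 1 12 11)(5 16 9)=[13, 12, 2, 3, 4, 16, 6, 7, 8, 5, 10, 0, 11, 1, 14, 15, 9]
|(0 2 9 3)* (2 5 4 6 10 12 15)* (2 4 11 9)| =5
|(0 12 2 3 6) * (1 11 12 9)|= |(0 9 1 11 12 2 3 6)|= 8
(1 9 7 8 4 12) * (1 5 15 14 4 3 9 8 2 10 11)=(1 8 3 9 7 2 10 11)(4 12 5 15 14)=[0, 8, 10, 9, 12, 15, 6, 2, 3, 7, 11, 1, 5, 13, 4, 14]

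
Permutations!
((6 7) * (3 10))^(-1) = [0, 1, 2, 10, 4, 5, 7, 6, 8, 9, 3] = (3 10)(6 7)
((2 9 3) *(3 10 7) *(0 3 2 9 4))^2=(0 9 7 4 3 10 2)=[9, 1, 0, 10, 3, 5, 6, 4, 8, 7, 2]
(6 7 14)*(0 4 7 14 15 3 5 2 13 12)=(0 4 7 15 3 5 2 13 12)(6 14)=[4, 1, 13, 5, 7, 2, 14, 15, 8, 9, 10, 11, 0, 12, 6, 3]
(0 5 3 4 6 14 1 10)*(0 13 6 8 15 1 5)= (1 10 13 6 14 5 3 4 8 15)= [0, 10, 2, 4, 8, 3, 14, 7, 15, 9, 13, 11, 12, 6, 5, 1]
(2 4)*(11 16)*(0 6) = (0 6)(2 4)(11 16) = [6, 1, 4, 3, 2, 5, 0, 7, 8, 9, 10, 16, 12, 13, 14, 15, 11]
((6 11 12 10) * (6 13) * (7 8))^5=(13)(7 8)=[0, 1, 2, 3, 4, 5, 6, 8, 7, 9, 10, 11, 12, 13]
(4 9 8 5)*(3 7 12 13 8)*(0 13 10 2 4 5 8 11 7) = (0 13 11 7 12 10 2 4 9 3) = [13, 1, 4, 0, 9, 5, 6, 12, 8, 3, 2, 7, 10, 11]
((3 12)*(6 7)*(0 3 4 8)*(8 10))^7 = (0 3 12 4 10 8)(6 7) = [3, 1, 2, 12, 10, 5, 7, 6, 0, 9, 8, 11, 4]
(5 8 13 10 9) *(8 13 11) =(5 13 10 9)(8 11) =[0, 1, 2, 3, 4, 13, 6, 7, 11, 5, 9, 8, 12, 10]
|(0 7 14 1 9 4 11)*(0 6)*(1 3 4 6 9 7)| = |(0 1 7 14 3 4 11 9 6)| = 9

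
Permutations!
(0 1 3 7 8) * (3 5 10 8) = (0 1 5 10 8)(3 7) = [1, 5, 2, 7, 4, 10, 6, 3, 0, 9, 8]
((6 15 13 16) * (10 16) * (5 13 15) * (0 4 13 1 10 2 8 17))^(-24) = [0, 10, 2, 3, 4, 1, 5, 7, 8, 9, 16, 11, 12, 13, 14, 15, 6, 17] = (17)(1 10 16 6 5)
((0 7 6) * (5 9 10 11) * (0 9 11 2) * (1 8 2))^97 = (0 7 6 9 10 1 8 2)(5 11) = [7, 8, 0, 3, 4, 11, 9, 6, 2, 10, 1, 5]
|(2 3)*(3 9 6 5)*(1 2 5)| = 4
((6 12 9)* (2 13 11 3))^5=[0, 1, 13, 2, 4, 5, 9, 7, 8, 12, 10, 3, 6, 11]=(2 13 11 3)(6 9 12)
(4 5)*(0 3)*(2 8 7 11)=(0 3)(2 8 7 11)(4 5)=[3, 1, 8, 0, 5, 4, 6, 11, 7, 9, 10, 2]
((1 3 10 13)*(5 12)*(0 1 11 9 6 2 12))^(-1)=(0 5 12 2 6 9 11 13 10 3 1)=[5, 0, 6, 1, 4, 12, 9, 7, 8, 11, 3, 13, 2, 10]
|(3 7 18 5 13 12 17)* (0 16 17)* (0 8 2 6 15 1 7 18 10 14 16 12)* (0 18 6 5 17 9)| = |(0 12 8 2 5 13 18 17 3 6 15 1 7 10 14 16 9)| = 17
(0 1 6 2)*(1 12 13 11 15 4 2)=(0 12 13 11 15 4 2)(1 6)=[12, 6, 0, 3, 2, 5, 1, 7, 8, 9, 10, 15, 13, 11, 14, 4]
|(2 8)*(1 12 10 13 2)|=6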